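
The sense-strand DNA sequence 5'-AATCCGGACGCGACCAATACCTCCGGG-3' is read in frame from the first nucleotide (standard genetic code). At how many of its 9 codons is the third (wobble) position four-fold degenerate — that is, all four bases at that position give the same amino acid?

Codon 1 AAT (Asn): third position 2-fold.
Codon 2 CCG (Pro): third position 4-fold.
Codon 3 GAC (Asp): third position 2-fold.
Codon 4 GCG (Ala): third position 4-fold.
Codon 5 ACC (Thr): third position 4-fold.
Codon 6 AAT (Asn): third position 2-fold.
Codon 7 ACC (Thr): third position 4-fold.
Codon 8 TCC (Ser): third position 4-fold.
Codon 9 GGG (Gly): third position 4-fold.
Four-fold degenerate third positions: 6.

6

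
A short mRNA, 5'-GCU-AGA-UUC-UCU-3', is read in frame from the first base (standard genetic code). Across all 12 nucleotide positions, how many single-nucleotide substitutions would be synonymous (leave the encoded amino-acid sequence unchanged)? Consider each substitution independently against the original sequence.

Codon 1 (GCU, Ala): 3 synonymous substitutions.
Codon 2 (AGA, Arg): 2 synonymous substitutions.
Codon 3 (UUC, Phe): 1 synonymous substitution.
Codon 4 (UCU, Ser): 3 synonymous substitutions.
Total: 3 + 2 + 1 + 3 = 9.

9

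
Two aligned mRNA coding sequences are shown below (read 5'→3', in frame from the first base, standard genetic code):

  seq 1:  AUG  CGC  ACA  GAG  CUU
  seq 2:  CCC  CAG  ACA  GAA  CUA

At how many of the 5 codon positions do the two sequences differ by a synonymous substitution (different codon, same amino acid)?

Codon 1: AUG Met / CCC Pro — nonsynonymous.
Codon 2: CGC Arg / CAG Gln — nonsynonymous.
Codon 3: ACA Thr / ACA Thr — identical.
Codon 4: GAG Glu / GAA Glu — synonymous.
Codon 5: CUU Leu / CUA Leu — synonymous.
Synonymous differences: 2.

2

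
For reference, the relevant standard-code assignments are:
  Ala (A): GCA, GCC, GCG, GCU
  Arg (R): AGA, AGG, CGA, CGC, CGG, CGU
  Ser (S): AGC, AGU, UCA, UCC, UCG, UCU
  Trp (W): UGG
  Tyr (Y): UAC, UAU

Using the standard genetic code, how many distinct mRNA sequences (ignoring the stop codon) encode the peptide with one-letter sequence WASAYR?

Trp: 1 codon.
Ala: 4 codons.
Ser: 6 codons.
Ala: 4 codons.
Tyr: 2 codons.
Arg: 6 codons.
1 × 4 × 6 × 4 × 2 × 6 = 1152.

1152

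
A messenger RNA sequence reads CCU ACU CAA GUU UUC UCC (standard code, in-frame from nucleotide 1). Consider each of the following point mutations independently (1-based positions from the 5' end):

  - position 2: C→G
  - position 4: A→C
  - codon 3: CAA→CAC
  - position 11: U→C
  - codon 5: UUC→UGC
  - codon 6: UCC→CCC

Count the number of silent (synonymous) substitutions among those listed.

Codon 1: CCU (Pro) → CGU (Arg) — missense.
Codon 2: ACU (Thr) → CCU (Pro) — missense.
Codon 3: CAA (Gln) → CAC (His) — missense.
Codon 4: GUU (Val) → GCU (Ala) — missense.
Codon 5: UUC (Phe) → UGC (Cys) — missense.
Codon 6: UCC (Ser) → CCC (Pro) — missense.
Synonymous: 0 of 6.

0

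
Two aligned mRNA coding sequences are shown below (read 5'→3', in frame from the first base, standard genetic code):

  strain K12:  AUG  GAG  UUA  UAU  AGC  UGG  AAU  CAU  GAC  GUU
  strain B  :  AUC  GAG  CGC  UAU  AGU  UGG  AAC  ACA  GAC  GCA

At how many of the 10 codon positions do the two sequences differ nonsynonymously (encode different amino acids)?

4

Codon 1: AUG Met / AUC Ile — nonsynonymous.
Codon 2: GAG Glu / GAG Glu — identical.
Codon 3: UUA Leu / CGC Arg — nonsynonymous.
Codon 4: UAU Tyr / UAU Tyr — identical.
Codon 5: AGC Ser / AGU Ser — synonymous.
Codon 6: UGG Trp / UGG Trp — identical.
Codon 7: AAU Asn / AAC Asn — synonymous.
Codon 8: CAU His / ACA Thr — nonsynonymous.
Codon 9: GAC Asp / GAC Asp — identical.
Codon 10: GUU Val / GCA Ala — nonsynonymous.
Nonsynonymous differences: 4.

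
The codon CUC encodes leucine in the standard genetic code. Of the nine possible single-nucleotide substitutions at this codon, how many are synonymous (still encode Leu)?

3

Position 1: none → 0 synonymous.
Position 2: none → 0 synonymous.
Position 3: CUU, CUA, CUG → 3 synonymous.
Total: 0 + 0 + 3 = 3.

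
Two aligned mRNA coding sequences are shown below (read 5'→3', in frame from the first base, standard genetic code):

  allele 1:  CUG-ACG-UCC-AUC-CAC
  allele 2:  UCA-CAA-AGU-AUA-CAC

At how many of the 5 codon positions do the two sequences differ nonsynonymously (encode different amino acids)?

2

Codon 1: CUG Leu / UCA Ser — nonsynonymous.
Codon 2: ACG Thr / CAA Gln — nonsynonymous.
Codon 3: UCC Ser / AGU Ser — synonymous.
Codon 4: AUC Ile / AUA Ile — synonymous.
Codon 5: CAC His / CAC His — identical.
Nonsynonymous differences: 2.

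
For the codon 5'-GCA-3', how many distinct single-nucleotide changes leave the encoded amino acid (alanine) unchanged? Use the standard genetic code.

3

Position 1: none → 0 synonymous.
Position 2: none → 0 synonymous.
Position 3: GCU, GCC, GCG → 3 synonymous.
Total: 0 + 0 + 3 = 3.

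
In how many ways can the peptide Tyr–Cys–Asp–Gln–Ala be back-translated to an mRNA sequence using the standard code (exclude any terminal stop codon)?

Tyr: 2 codons.
Cys: 2 codons.
Asp: 2 codons.
Gln: 2 codons.
Ala: 4 codons.
2 × 2 × 2 × 2 × 4 = 64.

64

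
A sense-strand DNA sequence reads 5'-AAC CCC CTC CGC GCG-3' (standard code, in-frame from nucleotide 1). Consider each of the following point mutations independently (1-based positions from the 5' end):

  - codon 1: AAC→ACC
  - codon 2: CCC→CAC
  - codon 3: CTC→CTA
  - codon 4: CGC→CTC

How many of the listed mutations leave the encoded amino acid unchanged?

Codon 1: AAC (Asn) → ACC (Thr) — missense.
Codon 2: CCC (Pro) → CAC (His) — missense.
Codon 3: CTC (Leu) → CTA (Leu) — synonymous.
Codon 4: CGC (Arg) → CTC (Leu) — missense.
Synonymous: 1 of 4.

1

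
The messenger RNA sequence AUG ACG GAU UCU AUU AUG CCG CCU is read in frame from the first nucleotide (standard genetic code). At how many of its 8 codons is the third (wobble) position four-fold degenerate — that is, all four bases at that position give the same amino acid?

Codon 1 AUG (Met): third position 1-fold.
Codon 2 ACG (Thr): third position 4-fold.
Codon 3 GAU (Asp): third position 2-fold.
Codon 4 UCU (Ser): third position 4-fold.
Codon 5 AUU (Ile): third position 3-fold.
Codon 6 AUG (Met): third position 1-fold.
Codon 7 CCG (Pro): third position 4-fold.
Codon 8 CCU (Pro): third position 4-fold.
Four-fold degenerate third positions: 4.

4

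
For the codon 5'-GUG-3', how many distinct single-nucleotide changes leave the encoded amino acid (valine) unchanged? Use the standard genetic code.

Position 1: none → 0 synonymous.
Position 2: none → 0 synonymous.
Position 3: GUU, GUC, GUA → 3 synonymous.
Total: 0 + 0 + 3 = 3.

3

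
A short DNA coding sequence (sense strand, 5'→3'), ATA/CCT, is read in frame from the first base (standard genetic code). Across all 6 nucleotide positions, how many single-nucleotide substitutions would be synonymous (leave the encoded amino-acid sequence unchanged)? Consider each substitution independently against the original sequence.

Codon 1 (ATA, Ile): 2 synonymous substitutions.
Codon 2 (CCT, Pro): 3 synonymous substitutions.
Total: 2 + 3 = 5.

5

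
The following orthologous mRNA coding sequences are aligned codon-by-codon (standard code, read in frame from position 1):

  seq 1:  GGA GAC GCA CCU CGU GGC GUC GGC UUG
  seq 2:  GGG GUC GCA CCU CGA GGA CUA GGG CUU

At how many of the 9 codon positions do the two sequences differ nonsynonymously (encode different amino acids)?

2

Codon 1: GGA Gly / GGG Gly — synonymous.
Codon 2: GAC Asp / GUC Val — nonsynonymous.
Codon 3: GCA Ala / GCA Ala — identical.
Codon 4: CCU Pro / CCU Pro — identical.
Codon 5: CGU Arg / CGA Arg — synonymous.
Codon 6: GGC Gly / GGA Gly — synonymous.
Codon 7: GUC Val / CUA Leu — nonsynonymous.
Codon 8: GGC Gly / GGG Gly — synonymous.
Codon 9: UUG Leu / CUU Leu — synonymous.
Nonsynonymous differences: 2.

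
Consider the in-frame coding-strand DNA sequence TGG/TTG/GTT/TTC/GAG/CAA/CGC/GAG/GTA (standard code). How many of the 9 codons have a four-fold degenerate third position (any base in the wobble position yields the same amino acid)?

Codon 1 TGG (Trp): third position 1-fold.
Codon 2 TTG (Leu): third position 2-fold.
Codon 3 GTT (Val): third position 4-fold.
Codon 4 TTC (Phe): third position 2-fold.
Codon 5 GAG (Glu): third position 2-fold.
Codon 6 CAA (Gln): third position 2-fold.
Codon 7 CGC (Arg): third position 4-fold.
Codon 8 GAG (Glu): third position 2-fold.
Codon 9 GTA (Val): third position 4-fold.
Four-fold degenerate third positions: 3.

3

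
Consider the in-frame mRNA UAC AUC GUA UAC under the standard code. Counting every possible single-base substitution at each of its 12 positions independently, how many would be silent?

Codon 1 (UAC, Tyr): 1 synonymous substitution.
Codon 2 (AUC, Ile): 2 synonymous substitutions.
Codon 3 (GUA, Val): 3 synonymous substitutions.
Codon 4 (UAC, Tyr): 1 synonymous substitution.
Total: 1 + 2 + 3 + 1 = 7.

7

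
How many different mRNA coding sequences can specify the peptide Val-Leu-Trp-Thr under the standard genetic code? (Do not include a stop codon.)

Val: 4 codons.
Leu: 6 codons.
Trp: 1 codon.
Thr: 4 codons.
4 × 6 × 1 × 4 = 96.

96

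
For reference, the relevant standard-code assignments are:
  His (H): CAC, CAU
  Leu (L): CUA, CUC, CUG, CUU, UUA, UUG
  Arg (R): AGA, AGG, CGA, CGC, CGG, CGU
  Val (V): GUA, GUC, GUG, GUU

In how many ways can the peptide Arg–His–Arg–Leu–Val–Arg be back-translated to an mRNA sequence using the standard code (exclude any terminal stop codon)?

Arg: 6 codons.
His: 2 codons.
Arg: 6 codons.
Leu: 6 codons.
Val: 4 codons.
Arg: 6 codons.
6 × 2 × 6 × 6 × 4 × 6 = 10368.

10368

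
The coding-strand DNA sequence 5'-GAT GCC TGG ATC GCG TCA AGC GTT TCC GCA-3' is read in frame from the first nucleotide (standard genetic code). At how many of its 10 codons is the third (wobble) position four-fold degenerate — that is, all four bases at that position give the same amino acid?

Codon 1 GAT (Asp): third position 2-fold.
Codon 2 GCC (Ala): third position 4-fold.
Codon 3 TGG (Trp): third position 1-fold.
Codon 4 ATC (Ile): third position 3-fold.
Codon 5 GCG (Ala): third position 4-fold.
Codon 6 TCA (Ser): third position 4-fold.
Codon 7 AGC (Ser): third position 2-fold.
Codon 8 GTT (Val): third position 4-fold.
Codon 9 TCC (Ser): third position 4-fold.
Codon 10 GCA (Ala): third position 4-fold.
Four-fold degenerate third positions: 6.

6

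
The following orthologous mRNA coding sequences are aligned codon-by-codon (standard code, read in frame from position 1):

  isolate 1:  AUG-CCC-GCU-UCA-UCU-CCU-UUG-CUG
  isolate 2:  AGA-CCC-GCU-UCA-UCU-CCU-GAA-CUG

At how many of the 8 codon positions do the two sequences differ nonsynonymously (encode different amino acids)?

Codon 1: AUG Met / AGA Arg — nonsynonymous.
Codon 2: CCC Pro / CCC Pro — identical.
Codon 3: GCU Ala / GCU Ala — identical.
Codon 4: UCA Ser / UCA Ser — identical.
Codon 5: UCU Ser / UCU Ser — identical.
Codon 6: CCU Pro / CCU Pro — identical.
Codon 7: UUG Leu / GAA Glu — nonsynonymous.
Codon 8: CUG Leu / CUG Leu — identical.
Nonsynonymous differences: 2.

2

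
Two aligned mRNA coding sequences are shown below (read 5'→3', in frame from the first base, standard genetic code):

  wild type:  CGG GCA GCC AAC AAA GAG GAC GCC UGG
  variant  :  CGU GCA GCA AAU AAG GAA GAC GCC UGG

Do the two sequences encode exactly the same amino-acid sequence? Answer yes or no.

yes

Codon 1: CGG Arg / CGU Arg — synonymous.
Codon 2: GCA Ala / GCA Ala — identical.
Codon 3: GCC Ala / GCA Ala — synonymous.
Codon 4: AAC Asn / AAU Asn — synonymous.
Codon 5: AAA Lys / AAG Lys — synonymous.
Codon 6: GAG Glu / GAA Glu — synonymous.
Codon 7: GAC Asp / GAC Asp — identical.
Codon 8: GCC Ala / GCC Ala — identical.
Codon 9: UGG Trp / UGG Trp — identical.
Nonsynonymous differences: 0 → same protein.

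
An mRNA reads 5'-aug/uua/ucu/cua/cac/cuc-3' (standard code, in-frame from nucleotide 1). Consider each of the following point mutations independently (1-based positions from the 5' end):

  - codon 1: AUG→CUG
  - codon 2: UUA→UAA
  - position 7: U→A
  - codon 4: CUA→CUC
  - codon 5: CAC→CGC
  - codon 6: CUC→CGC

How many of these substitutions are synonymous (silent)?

1

Codon 1: AUG (Met) → CUG (Leu) — missense.
Codon 2: UUA (Leu) → UAA (Stop) — nonsense.
Codon 3: UCU (Ser) → ACU (Thr) — missense.
Codon 4: CUA (Leu) → CUC (Leu) — synonymous.
Codon 5: CAC (His) → CGC (Arg) — missense.
Codon 6: CUC (Leu) → CGC (Arg) — missense.
Synonymous: 1 of 6.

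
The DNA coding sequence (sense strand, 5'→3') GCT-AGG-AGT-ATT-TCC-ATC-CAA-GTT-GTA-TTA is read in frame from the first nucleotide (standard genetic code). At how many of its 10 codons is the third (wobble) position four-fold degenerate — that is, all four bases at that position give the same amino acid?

4

Codon 1 GCT (Ala): third position 4-fold.
Codon 2 AGG (Arg): third position 2-fold.
Codon 3 AGT (Ser): third position 2-fold.
Codon 4 ATT (Ile): third position 3-fold.
Codon 5 TCC (Ser): third position 4-fold.
Codon 6 ATC (Ile): third position 3-fold.
Codon 7 CAA (Gln): third position 2-fold.
Codon 8 GTT (Val): third position 4-fold.
Codon 9 GTA (Val): third position 4-fold.
Codon 10 TTA (Leu): third position 2-fold.
Four-fold degenerate third positions: 4.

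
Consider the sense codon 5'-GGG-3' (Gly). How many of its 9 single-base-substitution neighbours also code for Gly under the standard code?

3

Position 1: none → 0 synonymous.
Position 2: none → 0 synonymous.
Position 3: GGT, GGC, GGA → 3 synonymous.
Total: 0 + 0 + 3 = 3.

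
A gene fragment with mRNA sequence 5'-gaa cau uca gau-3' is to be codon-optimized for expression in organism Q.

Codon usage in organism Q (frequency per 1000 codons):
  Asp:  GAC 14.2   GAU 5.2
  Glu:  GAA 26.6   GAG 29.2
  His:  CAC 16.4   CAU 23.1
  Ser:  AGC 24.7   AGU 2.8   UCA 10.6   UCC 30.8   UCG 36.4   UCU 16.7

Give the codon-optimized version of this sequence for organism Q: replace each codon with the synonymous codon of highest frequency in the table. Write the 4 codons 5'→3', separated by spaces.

GAG CAU UCG GAC

Codon 1 (Glu): best is GAG at 29.2.
Codon 2 (His): best is CAU at 23.1.
Codon 3 (Ser): best is UCG at 36.4.
Codon 4 (Asp): best is GAC at 14.2.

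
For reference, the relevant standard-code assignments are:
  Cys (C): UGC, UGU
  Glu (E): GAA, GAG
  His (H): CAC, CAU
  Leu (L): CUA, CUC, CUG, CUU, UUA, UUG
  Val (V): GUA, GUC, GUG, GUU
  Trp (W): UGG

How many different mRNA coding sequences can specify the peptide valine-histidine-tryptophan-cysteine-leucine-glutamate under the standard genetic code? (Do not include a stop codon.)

Val: 4 codons.
His: 2 codons.
Trp: 1 codon.
Cys: 2 codons.
Leu: 6 codons.
Glu: 2 codons.
4 × 2 × 1 × 2 × 6 × 2 = 192.

192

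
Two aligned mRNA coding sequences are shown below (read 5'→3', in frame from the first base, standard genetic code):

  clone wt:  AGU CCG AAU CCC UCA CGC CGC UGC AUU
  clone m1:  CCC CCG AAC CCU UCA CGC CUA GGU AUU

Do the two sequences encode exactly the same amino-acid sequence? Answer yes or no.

no

Codon 1: AGU Ser / CCC Pro — nonsynonymous.
Codon 2: CCG Pro / CCG Pro — identical.
Codon 3: AAU Asn / AAC Asn — synonymous.
Codon 4: CCC Pro / CCU Pro — synonymous.
Codon 5: UCA Ser / UCA Ser — identical.
Codon 6: CGC Arg / CGC Arg — identical.
Codon 7: CGC Arg / CUA Leu — nonsynonymous.
Codon 8: UGC Cys / GGU Gly — nonsynonymous.
Codon 9: AUU Ile / AUU Ile — identical.
Nonsynonymous differences: 3 → different protein.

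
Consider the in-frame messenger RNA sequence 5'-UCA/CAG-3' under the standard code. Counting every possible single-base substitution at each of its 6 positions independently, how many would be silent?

Codon 1 (UCA, Ser): 3 synonymous substitutions.
Codon 2 (CAG, Gln): 1 synonymous substitution.
Total: 3 + 1 = 4.

4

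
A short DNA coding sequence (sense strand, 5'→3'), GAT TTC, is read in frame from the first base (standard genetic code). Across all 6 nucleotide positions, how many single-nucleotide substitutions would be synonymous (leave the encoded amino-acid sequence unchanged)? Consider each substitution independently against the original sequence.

2

Codon 1 (GAT, Asp): 1 synonymous substitution.
Codon 2 (TTC, Phe): 1 synonymous substitution.
Total: 1 + 1 = 2.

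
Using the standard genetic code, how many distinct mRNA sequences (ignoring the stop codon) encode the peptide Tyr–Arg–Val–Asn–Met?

96

Tyr: 2 codons.
Arg: 6 codons.
Val: 4 codons.
Asn: 2 codons.
Met: 1 codon.
2 × 6 × 4 × 2 × 1 = 96.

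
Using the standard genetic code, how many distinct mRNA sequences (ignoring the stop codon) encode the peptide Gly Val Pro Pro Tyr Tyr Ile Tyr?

6144

Gly: 4 codons.
Val: 4 codons.
Pro: 4 codons.
Pro: 4 codons.
Tyr: 2 codons.
Tyr: 2 codons.
Ile: 3 codons.
Tyr: 2 codons.
4 × 4 × 4 × 4 × 2 × 2 × 3 × 2 = 6144.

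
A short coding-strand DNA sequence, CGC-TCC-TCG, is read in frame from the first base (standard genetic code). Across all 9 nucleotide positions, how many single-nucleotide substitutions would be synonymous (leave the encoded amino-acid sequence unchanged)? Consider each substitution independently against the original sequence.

Codon 1 (CGC, Arg): 3 synonymous substitutions.
Codon 2 (TCC, Ser): 3 synonymous substitutions.
Codon 3 (TCG, Ser): 3 synonymous substitutions.
Total: 3 + 3 + 3 = 9.

9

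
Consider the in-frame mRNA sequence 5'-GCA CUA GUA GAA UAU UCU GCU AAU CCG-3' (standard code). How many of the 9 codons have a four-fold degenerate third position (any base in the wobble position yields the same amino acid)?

6

Codon 1 GCA (Ala): third position 4-fold.
Codon 2 CUA (Leu): third position 4-fold.
Codon 3 GUA (Val): third position 4-fold.
Codon 4 GAA (Glu): third position 2-fold.
Codon 5 UAU (Tyr): third position 2-fold.
Codon 6 UCU (Ser): third position 4-fold.
Codon 7 GCU (Ala): third position 4-fold.
Codon 8 AAU (Asn): third position 2-fold.
Codon 9 CCG (Pro): third position 4-fold.
Four-fold degenerate third positions: 6.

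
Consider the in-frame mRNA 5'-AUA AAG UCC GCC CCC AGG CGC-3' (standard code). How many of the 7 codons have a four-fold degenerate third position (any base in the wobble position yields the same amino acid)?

Codon 1 AUA (Ile): third position 3-fold.
Codon 2 AAG (Lys): third position 2-fold.
Codon 3 UCC (Ser): third position 4-fold.
Codon 4 GCC (Ala): third position 4-fold.
Codon 5 CCC (Pro): third position 4-fold.
Codon 6 AGG (Arg): third position 2-fold.
Codon 7 CGC (Arg): third position 4-fold.
Four-fold degenerate third positions: 4.

4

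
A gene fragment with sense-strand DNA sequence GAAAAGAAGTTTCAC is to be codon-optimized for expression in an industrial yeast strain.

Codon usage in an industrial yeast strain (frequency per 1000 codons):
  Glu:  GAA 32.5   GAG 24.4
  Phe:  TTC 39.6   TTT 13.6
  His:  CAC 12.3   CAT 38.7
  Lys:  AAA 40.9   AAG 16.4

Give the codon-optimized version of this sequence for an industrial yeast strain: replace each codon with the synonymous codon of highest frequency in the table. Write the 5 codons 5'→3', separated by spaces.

GAA AAA AAA TTC CAT

Codon 1 (Glu): best is GAA at 32.5.
Codon 2 (Lys): best is AAA at 40.9.
Codon 3 (Lys): best is AAA at 40.9.
Codon 4 (Phe): best is TTC at 39.6.
Codon 5 (His): best is CAT at 38.7.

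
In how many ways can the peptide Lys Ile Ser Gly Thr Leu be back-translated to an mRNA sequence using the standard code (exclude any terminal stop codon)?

Lys: 2 codons.
Ile: 3 codons.
Ser: 6 codons.
Gly: 4 codons.
Thr: 4 codons.
Leu: 6 codons.
2 × 3 × 6 × 4 × 4 × 6 = 3456.

3456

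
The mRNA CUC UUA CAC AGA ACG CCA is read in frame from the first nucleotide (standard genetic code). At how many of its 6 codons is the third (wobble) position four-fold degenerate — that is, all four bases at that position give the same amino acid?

Codon 1 CUC (Leu): third position 4-fold.
Codon 2 UUA (Leu): third position 2-fold.
Codon 3 CAC (His): third position 2-fold.
Codon 4 AGA (Arg): third position 2-fold.
Codon 5 ACG (Thr): third position 4-fold.
Codon 6 CCA (Pro): third position 4-fold.
Four-fold degenerate third positions: 3.

3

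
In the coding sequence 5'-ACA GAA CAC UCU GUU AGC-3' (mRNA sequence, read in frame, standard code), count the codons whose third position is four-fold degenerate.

Codon 1 ACA (Thr): third position 4-fold.
Codon 2 GAA (Glu): third position 2-fold.
Codon 3 CAC (His): third position 2-fold.
Codon 4 UCU (Ser): third position 4-fold.
Codon 5 GUU (Val): third position 4-fold.
Codon 6 AGC (Ser): third position 2-fold.
Four-fold degenerate third positions: 3.

3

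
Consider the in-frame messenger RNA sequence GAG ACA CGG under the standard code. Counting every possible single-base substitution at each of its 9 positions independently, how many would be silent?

8

Codon 1 (GAG, Glu): 1 synonymous substitution.
Codon 2 (ACA, Thr): 3 synonymous substitutions.
Codon 3 (CGG, Arg): 4 synonymous substitutions.
Total: 1 + 3 + 4 = 8.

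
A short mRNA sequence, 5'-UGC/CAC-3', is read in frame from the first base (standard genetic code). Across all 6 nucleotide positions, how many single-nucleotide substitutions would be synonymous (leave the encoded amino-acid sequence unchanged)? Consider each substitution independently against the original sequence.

Codon 1 (UGC, Cys): 1 synonymous substitution.
Codon 2 (CAC, His): 1 synonymous substitution.
Total: 1 + 1 = 2.

2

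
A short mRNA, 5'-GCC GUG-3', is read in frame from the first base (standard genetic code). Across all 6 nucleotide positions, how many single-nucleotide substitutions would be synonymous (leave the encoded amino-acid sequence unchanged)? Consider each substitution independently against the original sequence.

6

Codon 1 (GCC, Ala): 3 synonymous substitutions.
Codon 2 (GUG, Val): 3 synonymous substitutions.
Total: 3 + 3 = 6.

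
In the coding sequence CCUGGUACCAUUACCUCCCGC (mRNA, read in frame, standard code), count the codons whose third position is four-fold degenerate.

6

Codon 1 CCU (Pro): third position 4-fold.
Codon 2 GGU (Gly): third position 4-fold.
Codon 3 ACC (Thr): third position 4-fold.
Codon 4 AUU (Ile): third position 3-fold.
Codon 5 ACC (Thr): third position 4-fold.
Codon 6 UCC (Ser): third position 4-fold.
Codon 7 CGC (Arg): third position 4-fold.
Four-fold degenerate third positions: 6.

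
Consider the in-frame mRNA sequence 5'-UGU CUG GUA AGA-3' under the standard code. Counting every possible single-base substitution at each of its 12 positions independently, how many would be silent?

Codon 1 (UGU, Cys): 1 synonymous substitution.
Codon 2 (CUG, Leu): 4 synonymous substitutions.
Codon 3 (GUA, Val): 3 synonymous substitutions.
Codon 4 (AGA, Arg): 2 synonymous substitutions.
Total: 1 + 4 + 3 + 2 = 10.

10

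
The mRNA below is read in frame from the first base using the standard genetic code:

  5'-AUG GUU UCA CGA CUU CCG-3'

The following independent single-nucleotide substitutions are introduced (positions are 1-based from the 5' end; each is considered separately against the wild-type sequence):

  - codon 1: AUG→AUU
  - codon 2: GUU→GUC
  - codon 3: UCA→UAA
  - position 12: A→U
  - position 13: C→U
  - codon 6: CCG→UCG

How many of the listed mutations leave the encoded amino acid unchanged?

2

Codon 1: AUG (Met) → AUU (Ile) — missense.
Codon 2: GUU (Val) → GUC (Val) — synonymous.
Codon 3: UCA (Ser) → UAA (Stop) — nonsense.
Codon 4: CGA (Arg) → CGU (Arg) — synonymous.
Codon 5: CUU (Leu) → UUU (Phe) — missense.
Codon 6: CCG (Pro) → UCG (Ser) — missense.
Synonymous: 2 of 6.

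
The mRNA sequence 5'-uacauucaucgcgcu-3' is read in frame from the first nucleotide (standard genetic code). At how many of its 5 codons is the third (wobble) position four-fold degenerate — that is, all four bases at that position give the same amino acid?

Codon 1 UAC (Tyr): third position 2-fold.
Codon 2 AUU (Ile): third position 3-fold.
Codon 3 CAU (His): third position 2-fold.
Codon 4 CGC (Arg): third position 4-fold.
Codon 5 GCU (Ala): third position 4-fold.
Four-fold degenerate third positions: 2.

2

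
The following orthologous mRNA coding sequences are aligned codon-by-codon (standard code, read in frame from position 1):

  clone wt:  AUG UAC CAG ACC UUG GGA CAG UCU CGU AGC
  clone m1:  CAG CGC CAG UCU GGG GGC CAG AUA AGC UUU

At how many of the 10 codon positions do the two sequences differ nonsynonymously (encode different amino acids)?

7

Codon 1: AUG Met / CAG Gln — nonsynonymous.
Codon 2: UAC Tyr / CGC Arg — nonsynonymous.
Codon 3: CAG Gln / CAG Gln — identical.
Codon 4: ACC Thr / UCU Ser — nonsynonymous.
Codon 5: UUG Leu / GGG Gly — nonsynonymous.
Codon 6: GGA Gly / GGC Gly — synonymous.
Codon 7: CAG Gln / CAG Gln — identical.
Codon 8: UCU Ser / AUA Ile — nonsynonymous.
Codon 9: CGU Arg / AGC Ser — nonsynonymous.
Codon 10: AGC Ser / UUU Phe — nonsynonymous.
Nonsynonymous differences: 7.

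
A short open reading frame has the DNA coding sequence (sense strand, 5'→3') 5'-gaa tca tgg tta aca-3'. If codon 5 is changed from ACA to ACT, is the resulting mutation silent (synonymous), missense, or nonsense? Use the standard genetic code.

silent

Position 15 falls in codon 5: ACA → Thr.
After the substitution the codon is ACT → Thr.
Both encode Thr, so the change is synonymous.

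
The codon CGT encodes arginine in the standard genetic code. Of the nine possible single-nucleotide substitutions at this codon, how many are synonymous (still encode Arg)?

Position 1: none → 0 synonymous.
Position 2: none → 0 synonymous.
Position 3: CGC, CGA, CGG → 3 synonymous.
Total: 0 + 0 + 3 = 3.

3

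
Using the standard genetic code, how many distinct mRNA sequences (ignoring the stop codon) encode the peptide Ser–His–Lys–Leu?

144

Ser: 6 codons.
His: 2 codons.
Lys: 2 codons.
Leu: 6 codons.
6 × 2 × 2 × 6 = 144.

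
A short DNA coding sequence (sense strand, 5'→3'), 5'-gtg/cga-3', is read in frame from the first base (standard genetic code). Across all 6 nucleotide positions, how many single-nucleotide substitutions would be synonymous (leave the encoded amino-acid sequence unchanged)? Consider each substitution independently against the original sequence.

Codon 1 (GTG, Val): 3 synonymous substitutions.
Codon 2 (CGA, Arg): 4 synonymous substitutions.
Total: 3 + 4 = 7.

7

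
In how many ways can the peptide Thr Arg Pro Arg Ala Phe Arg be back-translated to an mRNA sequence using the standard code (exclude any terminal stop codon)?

27648

Thr: 4 codons.
Arg: 6 codons.
Pro: 4 codons.
Arg: 6 codons.
Ala: 4 codons.
Phe: 2 codons.
Arg: 6 codons.
4 × 6 × 4 × 6 × 4 × 2 × 6 = 27648.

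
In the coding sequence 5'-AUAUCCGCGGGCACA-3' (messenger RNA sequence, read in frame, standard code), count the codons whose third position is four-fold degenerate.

Codon 1 AUA (Ile): third position 3-fold.
Codon 2 UCC (Ser): third position 4-fold.
Codon 3 GCG (Ala): third position 4-fold.
Codon 4 GGC (Gly): third position 4-fold.
Codon 5 ACA (Thr): third position 4-fold.
Four-fold degenerate third positions: 4.

4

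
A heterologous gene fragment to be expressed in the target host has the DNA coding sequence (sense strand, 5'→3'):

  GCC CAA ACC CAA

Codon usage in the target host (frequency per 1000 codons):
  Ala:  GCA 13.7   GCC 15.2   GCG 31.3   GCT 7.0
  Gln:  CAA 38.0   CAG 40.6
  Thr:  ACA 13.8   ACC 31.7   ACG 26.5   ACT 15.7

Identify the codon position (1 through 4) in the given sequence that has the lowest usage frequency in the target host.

Codon 1 GCC (Ala): 15.2 per 1000.
Codon 2 CAA (Gln): 38.0 per 1000.
Codon 3 ACC (Thr): 31.7 per 1000.
Codon 4 CAA (Gln): 38.0 per 1000.
Lowest frequency is 15.2 at codon 1.

1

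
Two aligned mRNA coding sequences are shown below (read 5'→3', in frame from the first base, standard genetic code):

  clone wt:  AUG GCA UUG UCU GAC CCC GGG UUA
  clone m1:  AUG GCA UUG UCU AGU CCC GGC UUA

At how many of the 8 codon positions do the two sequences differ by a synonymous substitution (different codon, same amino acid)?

Codon 1: AUG Met / AUG Met — identical.
Codon 2: GCA Ala / GCA Ala — identical.
Codon 3: UUG Leu / UUG Leu — identical.
Codon 4: UCU Ser / UCU Ser — identical.
Codon 5: GAC Asp / AGU Ser — nonsynonymous.
Codon 6: CCC Pro / CCC Pro — identical.
Codon 7: GGG Gly / GGC Gly — synonymous.
Codon 8: UUA Leu / UUA Leu — identical.
Synonymous differences: 1.

1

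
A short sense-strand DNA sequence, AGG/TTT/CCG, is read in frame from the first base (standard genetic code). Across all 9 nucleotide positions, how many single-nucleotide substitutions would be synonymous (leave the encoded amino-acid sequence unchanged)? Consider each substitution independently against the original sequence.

6

Codon 1 (AGG, Arg): 2 synonymous substitutions.
Codon 2 (TTT, Phe): 1 synonymous substitution.
Codon 3 (CCG, Pro): 3 synonymous substitutions.
Total: 2 + 1 + 3 = 6.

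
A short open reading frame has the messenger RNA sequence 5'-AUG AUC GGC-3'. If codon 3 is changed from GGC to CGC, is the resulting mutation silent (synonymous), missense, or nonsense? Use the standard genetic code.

Position 7 falls in codon 3: GGC → Gly.
After the substitution the codon is CGC → Arg.
Gly ≠ Arg, so this is a missense mutation.

missense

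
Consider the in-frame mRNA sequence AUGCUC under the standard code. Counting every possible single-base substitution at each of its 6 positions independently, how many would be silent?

Codon 1 (AUG, Met): 0 synonymous substitutions.
Codon 2 (CUC, Leu): 3 synonymous substitutions.
Total: 0 + 3 = 3.

3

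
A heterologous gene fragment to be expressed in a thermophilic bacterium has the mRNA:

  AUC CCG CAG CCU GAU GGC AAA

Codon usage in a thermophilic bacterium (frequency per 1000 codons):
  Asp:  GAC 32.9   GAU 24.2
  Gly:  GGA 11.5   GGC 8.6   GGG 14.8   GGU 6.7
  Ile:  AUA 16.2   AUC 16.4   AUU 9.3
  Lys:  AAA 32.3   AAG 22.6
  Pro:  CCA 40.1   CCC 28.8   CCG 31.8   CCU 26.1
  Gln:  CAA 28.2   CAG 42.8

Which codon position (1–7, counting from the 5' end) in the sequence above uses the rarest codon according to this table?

Codon 1 AUC (Ile): 16.4 per 1000.
Codon 2 CCG (Pro): 31.8 per 1000.
Codon 3 CAG (Gln): 42.8 per 1000.
Codon 4 CCU (Pro): 26.1 per 1000.
Codon 5 GAU (Asp): 24.2 per 1000.
Codon 6 GGC (Gly): 8.6 per 1000.
Codon 7 AAA (Lys): 32.3 per 1000.
Lowest frequency is 8.6 at codon 6.

6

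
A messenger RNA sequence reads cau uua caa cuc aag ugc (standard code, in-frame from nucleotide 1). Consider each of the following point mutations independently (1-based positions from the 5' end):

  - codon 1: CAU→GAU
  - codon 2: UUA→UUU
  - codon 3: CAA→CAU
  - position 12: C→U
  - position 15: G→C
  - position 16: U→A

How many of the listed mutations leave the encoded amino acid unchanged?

Codon 1: CAU (His) → GAU (Asp) — missense.
Codon 2: UUA (Leu) → UUU (Phe) — missense.
Codon 3: CAA (Gln) → CAU (His) — missense.
Codon 4: CUC (Leu) → CUU (Leu) — synonymous.
Codon 5: AAG (Lys) → AAC (Asn) — missense.
Codon 6: UGC (Cys) → AGC (Ser) — missense.
Synonymous: 1 of 6.

1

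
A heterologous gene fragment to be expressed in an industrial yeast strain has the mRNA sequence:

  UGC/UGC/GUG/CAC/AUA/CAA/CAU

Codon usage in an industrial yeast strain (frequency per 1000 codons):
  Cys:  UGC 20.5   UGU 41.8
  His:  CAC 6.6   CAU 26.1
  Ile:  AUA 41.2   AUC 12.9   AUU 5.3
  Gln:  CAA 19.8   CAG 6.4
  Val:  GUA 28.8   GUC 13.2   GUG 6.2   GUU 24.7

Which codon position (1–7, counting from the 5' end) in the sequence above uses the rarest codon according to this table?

Codon 1 UGC (Cys): 20.5 per 1000.
Codon 2 UGC (Cys): 20.5 per 1000.
Codon 3 GUG (Val): 6.2 per 1000.
Codon 4 CAC (His): 6.6 per 1000.
Codon 5 AUA (Ile): 41.2 per 1000.
Codon 6 CAA (Gln): 19.8 per 1000.
Codon 7 CAU (His): 26.1 per 1000.
Lowest frequency is 6.2 at codon 3.

3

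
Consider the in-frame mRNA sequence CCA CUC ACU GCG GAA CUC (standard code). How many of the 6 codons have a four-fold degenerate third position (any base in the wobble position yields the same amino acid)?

5

Codon 1 CCA (Pro): third position 4-fold.
Codon 2 CUC (Leu): third position 4-fold.
Codon 3 ACU (Thr): third position 4-fold.
Codon 4 GCG (Ala): third position 4-fold.
Codon 5 GAA (Glu): third position 2-fold.
Codon 6 CUC (Leu): third position 4-fold.
Four-fold degenerate third positions: 5.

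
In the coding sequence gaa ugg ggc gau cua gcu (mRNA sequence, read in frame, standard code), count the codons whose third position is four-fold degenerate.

3

Codon 1 GAA (Glu): third position 2-fold.
Codon 2 UGG (Trp): third position 1-fold.
Codon 3 GGC (Gly): third position 4-fold.
Codon 4 GAU (Asp): third position 2-fold.
Codon 5 CUA (Leu): third position 4-fold.
Codon 6 GCU (Ala): third position 4-fold.
Four-fold degenerate third positions: 3.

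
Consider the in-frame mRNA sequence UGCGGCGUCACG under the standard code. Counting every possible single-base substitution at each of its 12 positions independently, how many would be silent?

Codon 1 (UGC, Cys): 1 synonymous substitution.
Codon 2 (GGC, Gly): 3 synonymous substitutions.
Codon 3 (GUC, Val): 3 synonymous substitutions.
Codon 4 (ACG, Thr): 3 synonymous substitutions.
Total: 1 + 3 + 3 + 3 = 10.

10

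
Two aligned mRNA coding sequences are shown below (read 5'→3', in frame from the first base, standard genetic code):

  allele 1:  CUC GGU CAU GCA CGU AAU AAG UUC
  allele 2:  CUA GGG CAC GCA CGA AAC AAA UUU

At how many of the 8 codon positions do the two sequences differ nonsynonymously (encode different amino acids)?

Codon 1: CUC Leu / CUA Leu — synonymous.
Codon 2: GGU Gly / GGG Gly — synonymous.
Codon 3: CAU His / CAC His — synonymous.
Codon 4: GCA Ala / GCA Ala — identical.
Codon 5: CGU Arg / CGA Arg — synonymous.
Codon 6: AAU Asn / AAC Asn — synonymous.
Codon 7: AAG Lys / AAA Lys — synonymous.
Codon 8: UUC Phe / UUU Phe — synonymous.
Nonsynonymous differences: 0.

0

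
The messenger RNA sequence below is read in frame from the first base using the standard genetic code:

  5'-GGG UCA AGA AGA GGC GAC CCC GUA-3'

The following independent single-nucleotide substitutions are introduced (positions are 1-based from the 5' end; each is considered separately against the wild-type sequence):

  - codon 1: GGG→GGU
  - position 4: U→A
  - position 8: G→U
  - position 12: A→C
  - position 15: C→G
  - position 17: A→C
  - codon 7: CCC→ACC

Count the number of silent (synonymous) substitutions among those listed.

2

Codon 1: GGG (Gly) → GGU (Gly) — synonymous.
Codon 2: UCA (Ser) → ACA (Thr) — missense.
Codon 3: AGA (Arg) → AUA (Ile) — missense.
Codon 4: AGA (Arg) → AGC (Ser) — missense.
Codon 5: GGC (Gly) → GGG (Gly) — synonymous.
Codon 6: GAC (Asp) → GCC (Ala) — missense.
Codon 7: CCC (Pro) → ACC (Thr) — missense.
Synonymous: 2 of 7.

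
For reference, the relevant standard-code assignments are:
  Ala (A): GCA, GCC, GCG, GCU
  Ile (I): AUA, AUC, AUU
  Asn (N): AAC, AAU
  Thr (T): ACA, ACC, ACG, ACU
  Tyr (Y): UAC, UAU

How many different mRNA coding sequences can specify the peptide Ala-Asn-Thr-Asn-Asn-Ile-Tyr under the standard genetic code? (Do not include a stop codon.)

Ala: 4 codons.
Asn: 2 codons.
Thr: 4 codons.
Asn: 2 codons.
Asn: 2 codons.
Ile: 3 codons.
Tyr: 2 codons.
4 × 2 × 4 × 2 × 2 × 3 × 2 = 768.

768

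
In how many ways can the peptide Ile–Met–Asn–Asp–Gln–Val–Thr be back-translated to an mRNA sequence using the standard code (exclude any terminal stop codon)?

Ile: 3 codons.
Met: 1 codon.
Asn: 2 codons.
Asp: 2 codons.
Gln: 2 codons.
Val: 4 codons.
Thr: 4 codons.
3 × 1 × 2 × 2 × 2 × 4 × 4 = 384.

384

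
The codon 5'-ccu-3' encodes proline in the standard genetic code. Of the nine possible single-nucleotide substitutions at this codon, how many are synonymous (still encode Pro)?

Position 1: none → 0 synonymous.
Position 2: none → 0 synonymous.
Position 3: CCC, CCA, CCG → 3 synonymous.
Total: 0 + 0 + 3 = 3.

3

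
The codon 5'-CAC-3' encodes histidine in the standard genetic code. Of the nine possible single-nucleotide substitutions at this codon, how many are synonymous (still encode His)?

Position 1: none → 0 synonymous.
Position 2: none → 0 synonymous.
Position 3: CAU → 1 synonymous.
Total: 0 + 0 + 1 = 1.

1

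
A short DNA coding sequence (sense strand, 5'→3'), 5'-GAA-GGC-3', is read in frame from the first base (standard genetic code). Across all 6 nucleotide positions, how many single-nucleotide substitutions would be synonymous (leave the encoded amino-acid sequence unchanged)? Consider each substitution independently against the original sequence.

4

Codon 1 (GAA, Glu): 1 synonymous substitution.
Codon 2 (GGC, Gly): 3 synonymous substitutions.
Total: 1 + 3 = 4.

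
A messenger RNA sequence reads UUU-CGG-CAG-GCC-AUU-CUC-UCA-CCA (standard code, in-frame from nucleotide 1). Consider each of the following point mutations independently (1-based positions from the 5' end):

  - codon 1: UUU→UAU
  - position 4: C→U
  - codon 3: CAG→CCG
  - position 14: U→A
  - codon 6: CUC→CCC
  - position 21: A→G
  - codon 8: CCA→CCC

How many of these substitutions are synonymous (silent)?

2

Codon 1: UUU (Phe) → UAU (Tyr) — missense.
Codon 2: CGG (Arg) → UGG (Trp) — missense.
Codon 3: CAG (Gln) → CCG (Pro) — missense.
Codon 5: AUU (Ile) → AAU (Asn) — missense.
Codon 6: CUC (Leu) → CCC (Pro) — missense.
Codon 7: UCA (Ser) → UCG (Ser) — synonymous.
Codon 8: CCA (Pro) → CCC (Pro) — synonymous.
Synonymous: 2 of 7.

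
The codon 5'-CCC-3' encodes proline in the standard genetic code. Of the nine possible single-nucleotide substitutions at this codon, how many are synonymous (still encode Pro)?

3

Position 1: none → 0 synonymous.
Position 2: none → 0 synonymous.
Position 3: CCT, CCA, CCG → 3 synonymous.
Total: 0 + 0 + 3 = 3.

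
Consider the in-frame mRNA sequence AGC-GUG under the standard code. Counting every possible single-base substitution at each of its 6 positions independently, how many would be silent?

Codon 1 (AGC, Ser): 1 synonymous substitution.
Codon 2 (GUG, Val): 3 synonymous substitutions.
Total: 1 + 3 = 4.

4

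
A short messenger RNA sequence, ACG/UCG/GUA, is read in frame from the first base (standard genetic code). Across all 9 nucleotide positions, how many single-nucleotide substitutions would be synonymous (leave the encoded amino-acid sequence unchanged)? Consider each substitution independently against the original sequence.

Codon 1 (ACG, Thr): 3 synonymous substitutions.
Codon 2 (UCG, Ser): 3 synonymous substitutions.
Codon 3 (GUA, Val): 3 synonymous substitutions.
Total: 3 + 3 + 3 = 9.

9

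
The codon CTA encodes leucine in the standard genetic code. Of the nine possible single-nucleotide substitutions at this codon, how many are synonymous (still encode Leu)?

4

Position 1: TTA → 1 synonymous.
Position 2: none → 0 synonymous.
Position 3: CTT, CTC, CTG → 3 synonymous.
Total: 1 + 0 + 3 = 4.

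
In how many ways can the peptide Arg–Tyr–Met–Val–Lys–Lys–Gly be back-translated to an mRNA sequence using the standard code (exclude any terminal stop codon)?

768

Arg: 6 codons.
Tyr: 2 codons.
Met: 1 codon.
Val: 4 codons.
Lys: 2 codons.
Lys: 2 codons.
Gly: 4 codons.
6 × 2 × 1 × 4 × 2 × 2 × 4 = 768.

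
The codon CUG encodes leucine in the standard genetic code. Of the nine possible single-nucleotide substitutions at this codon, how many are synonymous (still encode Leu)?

Position 1: UUG → 1 synonymous.
Position 2: none → 0 synonymous.
Position 3: CUU, CUC, CUA → 3 synonymous.
Total: 1 + 0 + 3 = 4.

4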